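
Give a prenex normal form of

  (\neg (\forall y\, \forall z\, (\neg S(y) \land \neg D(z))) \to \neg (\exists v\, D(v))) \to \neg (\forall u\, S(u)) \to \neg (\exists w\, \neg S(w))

\exists y\, \exists z\, \exists v\, \forall u\, \forall w\, ((S(y) \lor D(z)) \land D(v) \lor S(u) \lor S(w))

Rewrite implications/biconditionals: A → B as ¬A ∨ B.
  \neg (\neg \neg (\forall y\, \forall z\, (\neg S(y) \land \neg D(z))) \lor \neg (\exists v\, D(v))) \lor \neg \neg (\forall u\, S(u)) \lor \neg (\exists w\, \neg S(w))
Move each ¬ inward, flipping quantifiers it crosses:
  (\exists y\, \exists z\, (S(y) \lor D(z))) \land (\exists v\, D(v)) \lor (\forall u\, S(u)) \lor (\forall w\, S(w))
All bound variables are already distinct, so no renaming is needed.
Pull the quantifiers to the front (each side's bound variable is not free in the other side):
  \exists y\, \exists z\, \exists v\, \forall u\, \forall w\, ((S(y) \lor D(z)) \land D(v) \lor S(u) \lor S(w))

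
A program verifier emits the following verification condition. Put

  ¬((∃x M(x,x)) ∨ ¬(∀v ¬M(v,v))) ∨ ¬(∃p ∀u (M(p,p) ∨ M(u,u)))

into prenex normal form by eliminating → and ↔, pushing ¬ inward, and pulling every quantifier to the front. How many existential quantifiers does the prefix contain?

Move each ¬ inward, flipping quantifiers it crosses:
  (∀x ¬M(x,x)) ∧ (∀v ¬M(v,v)) ∨ (∀p ∃u (¬M(p,p) ∧ ¬M(u,u)))
All bound variables are already distinct, so no renaming is needed.
Extract every quantifier outward, since the variables are now distinct and don't occur free across branches:
  ∀x ∀v ∀p ∃u (¬M(x,x) ∧ ¬M(v,v) ∨ ¬M(p,p) ∧ ¬M(u,u))
The prefix is ∀x ∀v ∀p ∃u: 3 universal, 1 existential.

1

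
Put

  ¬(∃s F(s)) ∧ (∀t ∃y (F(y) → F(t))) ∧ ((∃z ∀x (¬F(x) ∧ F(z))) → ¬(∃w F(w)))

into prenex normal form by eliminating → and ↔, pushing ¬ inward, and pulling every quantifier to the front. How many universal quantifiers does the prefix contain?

4

First replace A → B with ¬A ∨ B.
  ¬(∃s F(s)) ∧ (∀t ∃y (¬F(y) ∨ F(t))) ∧ (¬(∃z ∀x (¬F(x) ∧ F(z))) ∨ ¬(∃w F(w)))
Move each ¬ inward, flipping quantifiers it crosses:
  (∀s ¬F(s)) ∧ (∀t ∃y (¬F(y) ∨ F(t))) ∧ ((∀z ∃x (F(x) ∨ ¬F(z))) ∨ (∀w ¬F(w)))
Extract every quantifier outward, since the variables are now distinct and don't occur free across branches:
  ∀s ∀t ∃y ∀z ∃x ∀w (¬F(s) ∧ (¬F(y) ∨ F(t)) ∧ (F(x) ∨ ¬F(z) ∨ ¬F(w)))
The prefix is ∀s ∀t ∃y ∀z ∃x ∀w: 4 universal, 2 existential.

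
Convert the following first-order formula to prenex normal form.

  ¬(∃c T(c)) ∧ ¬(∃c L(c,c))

Drive negations inward (¬∀x A ≡ ∃x ¬A, ¬∃x A ≡ ∀x ¬A, De Morgan for ∧/∨):
  (∀c ¬T(c)) ∧ (∀c ¬L(c,c))
Rename bound variables to avoid capture: c↦x.
  (∀c ¬T(c)) ∧ (∀x ¬L(x,x))
Extract every quantifier outward, since the variables are now distinct and don't occur free across branches:
  ∀c ∀x (¬T(c) ∧ ¬L(x,x))

∀c ∀x (¬T(c) ∧ ¬L(x,x))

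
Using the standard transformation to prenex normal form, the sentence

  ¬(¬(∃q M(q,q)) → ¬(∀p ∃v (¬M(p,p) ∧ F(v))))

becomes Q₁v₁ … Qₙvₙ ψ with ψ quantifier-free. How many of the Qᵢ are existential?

1

Rewrite implications/biconditionals: A → B as ¬A ∨ B.
  ¬(¬¬(∃q M(q,q)) ∨ ¬(∀p ∃v (¬M(p,p) ∧ F(v))))
Drive negations inward (¬∀x A ≡ ∃x ¬A, ¬∃x A ≡ ∀x ¬A, De Morgan for ∧/∨):
  (∀q ¬M(q,q)) ∧ (∀p ∃v (¬M(p,p) ∧ F(v)))
Extract every quantifier outward, since the variables are now distinct and don't occur free across branches:
  ∀q ∀p ∃v (¬M(q,q) ∧ ¬M(p,p) ∧ F(v))
The prefix is ∀q ∀p ∃v: 2 universal, 1 existential.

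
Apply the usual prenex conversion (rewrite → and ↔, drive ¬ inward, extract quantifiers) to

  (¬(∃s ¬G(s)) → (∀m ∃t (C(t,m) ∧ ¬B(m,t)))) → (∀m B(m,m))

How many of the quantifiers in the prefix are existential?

1

Rewrite implications/biconditionals: A → B as ¬A ∨ B.
  ¬(¬¬(∃s ¬G(s)) ∨ (∀m ∃t (C(t,m) ∧ ¬B(m,t)))) ∨ (∀m B(m,m))
Push ¬ through the quantifiers and connectives to reach negation normal form:
  (∀s G(s)) ∧ (∃m ∀t (¬C(t,m) ∨ B(m,t))) ∨ (∀m B(m,m))
Standardize variables apart so no two quantifiers bind the same name: m↦z.
  (∀s G(s)) ∧ (∃m ∀t (¬C(t,m) ∨ B(m,t))) ∨ (∀z B(z,z))
Extract every quantifier outward, since the variables are now distinct and don't occur free across branches:
  ∀s ∃m ∀t ∀z (G(s) ∧ (¬C(t,m) ∨ B(m,t)) ∨ B(z,z))
The prefix is ∀s ∃m ∀t ∀z: 3 universal, 1 existential.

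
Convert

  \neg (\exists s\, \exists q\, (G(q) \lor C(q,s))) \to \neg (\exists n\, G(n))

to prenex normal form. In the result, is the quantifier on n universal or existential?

universal

Eliminate → and ↔ using ¬ and ∨.
  \neg \neg (\exists s\, \exists q\, (G(q) \lor C(q,s))) \lor \neg (\exists n\, G(n))
Move each ¬ inward, flipping quantifiers it crosses:
  (\exists s\, \exists q\, (G(q) \lor C(q,s))) \lor (\forall n\, \neg G(n))
All bound variables are already distinct, so no renaming is needed.
Finally move all quantifiers to the prefix:
  \exists s\, \exists q\, \forall n\, (G(q) \lor C(q,s) \lor \neg G(n))
The quantifier \exists n sits under an odd number of negations (counting the antecedent side of each →), so it flips to \forall n.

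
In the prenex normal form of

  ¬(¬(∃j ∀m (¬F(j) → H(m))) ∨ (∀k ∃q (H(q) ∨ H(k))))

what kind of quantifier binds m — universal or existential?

First replace A → B with ¬A ∨ B.
  ¬(¬(∃j ∀m (¬¬F(j) ∨ H(m))) ∨ (∀k ∃q (H(q) ∨ H(k))))
Drive negations inward (¬∀x A ≡ ∃x ¬A, ¬∃x A ≡ ∀x ¬A, De Morgan for ∧/∨):
  (∃j ∀m (F(j) ∨ H(m))) ∧ (∃k ∀q (¬H(q) ∧ ¬H(k)))
Pull the quantifiers to the front (each side's bound variable is not free in the other side):
  ∃j ∀m ∃k ∀q ((F(j) ∨ H(m)) ∧ ¬H(q) ∧ ¬H(k))
The quantifier ∀m sits under an even number of negations (counting the antecedent side of each →), so it remains universal.

universal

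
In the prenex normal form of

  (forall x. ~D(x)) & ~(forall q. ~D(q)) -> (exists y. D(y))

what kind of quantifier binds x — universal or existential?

Rewrite implications/biconditionals: A → B as ¬A ∨ B.
  ~((forall x. ~D(x)) & ~(forall q. ~D(q))) | (exists y. D(y))
Drive negations inward (¬∀x A ≡ ∃x ¬A, ¬∃x A ≡ ∀x ¬A, De Morgan for ∧/∨):
  (exists x. D(x)) | (forall q. ~D(q)) | (exists y. D(y))
Pull the quantifiers to the front (each side's bound variable is not free in the other side):
  exists x. forall q. exists y. (D(x) | ~D(q) | D(y))
The quantifier forall x sits under an odd number of negations (counting the antecedent side of each →), so it flips to exists x.

existential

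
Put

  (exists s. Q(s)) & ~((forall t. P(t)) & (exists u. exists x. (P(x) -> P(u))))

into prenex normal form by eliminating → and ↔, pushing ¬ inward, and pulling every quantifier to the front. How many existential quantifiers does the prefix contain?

2

First replace A → B with ¬A ∨ B.
  (exists s. Q(s)) & ~((forall t. P(t)) & (exists u. exists x. (~P(x) | P(u))))
Push ¬ through the quantifiers and connectives to reach negation normal form:
  (exists s. Q(s)) & ((exists t. ~P(t)) | (forall u. forall x. (P(x) & ~P(u))))
Finally move all quantifiers to the prefix:
  exists s. exists t. forall u. forall x. (Q(s) & (~P(t) | P(x) & ~P(u)))
The prefix is exists s exists t forall u forall x: 2 universal, 2 existential.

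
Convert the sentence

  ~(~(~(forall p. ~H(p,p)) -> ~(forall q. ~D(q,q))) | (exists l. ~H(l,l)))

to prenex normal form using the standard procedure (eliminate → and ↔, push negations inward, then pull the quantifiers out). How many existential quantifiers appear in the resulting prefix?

Rewrite implications/biconditionals: A → B as ¬A ∨ B.
  ~(~(~~(forall p. ~H(p,p)) | ~(forall q. ~D(q,q))) | (exists l. ~H(l,l)))
Push ¬ through the quantifiers and connectives to reach negation normal form:
  ((forall p. ~H(p,p)) | (exists q. D(q,q))) & (forall l. H(l,l))
Finally move all quantifiers to the prefix:
  forall p. exists q. forall l. ((~H(p,p) | D(q,q)) & H(l,l))
The prefix is forall p exists q forall l: 2 universal, 1 existential.

1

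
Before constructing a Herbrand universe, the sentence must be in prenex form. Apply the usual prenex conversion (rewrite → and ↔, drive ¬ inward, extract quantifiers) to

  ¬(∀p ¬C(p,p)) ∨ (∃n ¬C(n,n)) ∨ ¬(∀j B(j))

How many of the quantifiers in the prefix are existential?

Drive negations inward (¬∀x A ≡ ∃x ¬A, ¬∃x A ≡ ∀x ¬A, De Morgan for ∧/∨):
  (∃p C(p,p)) ∨ (∃n ¬C(n,n)) ∨ (∃j ¬B(j))
All bound variables are already distinct, so no renaming is needed.
Finally move all quantifiers to the prefix:
  ∃p ∃n ∃j (C(p,p) ∨ ¬C(n,n) ∨ ¬B(j))
The prefix is ∃p ∃n ∃j: 0 universal, 3 existential.

3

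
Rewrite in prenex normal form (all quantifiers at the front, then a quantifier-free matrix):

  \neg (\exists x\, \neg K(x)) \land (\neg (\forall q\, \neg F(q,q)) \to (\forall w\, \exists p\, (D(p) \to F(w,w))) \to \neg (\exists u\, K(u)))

\forall x\, \forall q\, \exists w\, \forall p\, \forall u\, (K(x) \land (\neg F(q,q) \lor D(p) \land \neg F(w,w) \lor \neg K(u)))

Rewrite implications/biconditionals: A → B as ¬A ∨ B.
  \neg (\exists x\, \neg K(x)) \land (\neg \neg (\forall q\, \neg F(q,q)) \lor \neg (\forall w\, \exists p\, (\neg D(p) \lor F(w,w))) \lor \neg (\exists u\, K(u)))
Move each ¬ inward, flipping quantifiers it crosses:
  (\forall x\, K(x)) \land ((\forall q\, \neg F(q,q)) \lor (\exists w\, \forall p\, (D(p) \land \neg F(w,w))) \lor (\forall u\, \neg K(u)))
All bound variables are already distinct, so no renaming is needed.
Finally move all quantifiers to the prefix:
  \forall x\, \forall q\, \exists w\, \forall p\, \forall u\, (K(x) \land (\neg F(q,q) \lor D(p) \land \neg F(w,w) \lor \neg K(u)))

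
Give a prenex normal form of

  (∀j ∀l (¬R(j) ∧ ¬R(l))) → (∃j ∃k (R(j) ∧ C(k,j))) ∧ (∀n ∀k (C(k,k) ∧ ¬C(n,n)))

First replace A → B with ¬A ∨ B.
  ¬(∀j ∀l (¬R(j) ∧ ¬R(l))) ∨ (∃j ∃k (R(j) ∧ C(k,j))) ∧ (∀n ∀k (C(k,k) ∧ ¬C(n,n)))
Move each ¬ inward, flipping quantifiers it crosses:
  (∃j ∃l (R(j) ∨ R(l))) ∨ (∃j ∃k (R(j) ∧ C(k,j))) ∧ (∀n ∀k (C(k,k) ∧ ¬C(n,n)))
Standardize variables apart so no two quantifiers bind the same name: j↦y, k↦s.
  (∃j ∃l (R(j) ∨ R(l))) ∨ (∃y ∃k (R(y) ∧ C(k,y))) ∧ (∀n ∀s (C(s,s) ∧ ¬C(n,n)))
Finally move all quantifiers to the prefix:
  ∃j ∃l ∃y ∃k ∀n ∀s (R(j) ∨ R(l) ∨ R(y) ∧ C(k,y) ∧ C(s,s) ∧ ¬C(n,n))

∃j ∃l ∃y ∃k ∀n ∀s (R(j) ∨ R(l) ∨ R(y) ∧ C(k,y) ∧ C(s,s) ∧ ¬C(n,n))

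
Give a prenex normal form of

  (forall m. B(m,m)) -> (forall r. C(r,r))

exists m. forall r. (~B(m,m) | C(r,r))

Rewrite implications/biconditionals: A → B as ¬A ∨ B.
  ~(forall m. B(m,m)) | (forall r. C(r,r))
Move each ¬ inward, flipping quantifiers it crosses:
  (exists m. ~B(m,m)) | (forall r. C(r,r))
All bound variables are already distinct, so no renaming is needed.
Extract every quantifier outward, since the variables are now distinct and don't occur free across branches:
  exists m. forall r. (~B(m,m) | C(r,r))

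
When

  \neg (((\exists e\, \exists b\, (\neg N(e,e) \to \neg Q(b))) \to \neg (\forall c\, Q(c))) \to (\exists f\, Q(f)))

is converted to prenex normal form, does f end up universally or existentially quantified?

universal

Rewrite implications/biconditionals: A → B as ¬A ∨ B.
  \neg (\neg (\neg (\exists e\, \exists b\, (\neg \neg N(e,e) \lor \neg Q(b))) \lor \neg (\forall c\, Q(c))) \lor (\exists f\, Q(f)))
Push ¬ through the quantifiers and connectives to reach negation normal form:
  ((\forall e\, \forall b\, (\neg N(e,e) \land Q(b))) \lor (\exists c\, \neg Q(c))) \land (\forall f\, \neg Q(f))
All bound variables are already distinct, so no renaming is needed.
Extract every quantifier outward, since the variables are now distinct and don't occur free across branches:
  \forall e\, \forall b\, \exists c\, \forall f\, ((\neg N(e,e) \land Q(b) \lor \neg Q(c)) \land \neg Q(f))
The quantifier \exists f sits under an odd number of negations (counting the antecedent side of each →), so it flips to \forall f.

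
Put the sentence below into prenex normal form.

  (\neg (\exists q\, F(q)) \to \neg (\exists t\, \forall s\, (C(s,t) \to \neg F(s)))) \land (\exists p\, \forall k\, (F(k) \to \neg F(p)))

\exists q\, \forall t\, \exists s\, \exists p\, \forall k\, ((F(q) \lor C(s,t) \land F(s)) \land (\neg F(k) \lor \neg F(p)))

Rewrite implications/biconditionals: A → B as ¬A ∨ B.
  (\neg \neg (\exists q\, F(q)) \lor \neg (\exists t\, \forall s\, (\neg C(s,t) \lor \neg F(s)))) \land (\exists p\, \forall k\, (\neg F(k) \lor \neg F(p)))
Push ¬ through the quantifiers and connectives to reach negation normal form:
  ((\exists q\, F(q)) \lor (\forall t\, \exists s\, (C(s,t) \land F(s)))) \land (\exists p\, \forall k\, (\neg F(k) \lor \neg F(p)))
All bound variables are already distinct, so no renaming is needed.
Pull the quantifiers to the front (each side's bound variable is not free in the other side):
  \exists q\, \forall t\, \exists s\, \exists p\, \forall k\, ((F(q) \lor C(s,t) \land F(s)) \land (\neg F(k) \lor \neg F(p)))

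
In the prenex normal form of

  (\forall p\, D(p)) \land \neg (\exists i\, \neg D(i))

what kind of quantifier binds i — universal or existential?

universal

Push ¬ through the quantifiers and connectives to reach negation normal form:
  (\forall p\, D(p)) \land (\forall i\, D(i))
Finally move all quantifiers to the prefix:
  \forall p\, \forall i\, (D(p) \land D(i))
The quantifier \exists i sits under an odd number of negations, so it flips to \forall i.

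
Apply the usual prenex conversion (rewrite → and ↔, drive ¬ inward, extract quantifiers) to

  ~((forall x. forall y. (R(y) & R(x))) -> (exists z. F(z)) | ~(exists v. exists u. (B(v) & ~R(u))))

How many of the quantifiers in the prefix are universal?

First replace A → B with ¬A ∨ B.
  ~(~(forall x. forall y. (R(y) & R(x))) | (exists z. F(z)) | ~(exists v. exists u. (B(v) & ~R(u))))
Move each ¬ inward, flipping quantifiers it crosses:
  (forall x. forall y. (R(y) & R(x))) & (forall z. ~F(z)) & (exists v. exists u. (B(v) & ~R(u)))
All bound variables are already distinct, so no renaming is needed.
Extract every quantifier outward, since the variables are now distinct and don't occur free across branches:
  forall x. forall y. forall z. exists v. exists u. (R(y) & R(x) & ~F(z) & B(v) & ~R(u))
The prefix is forall x forall y forall z exists v exists u: 3 universal, 2 existential.

3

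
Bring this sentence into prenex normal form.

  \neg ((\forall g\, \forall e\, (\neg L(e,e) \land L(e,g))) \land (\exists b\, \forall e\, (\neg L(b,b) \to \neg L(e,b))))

Rewrite implications/biconditionals: A → B as ¬A ∨ B.
  \neg ((\forall g\, \forall e\, (\neg L(e,e) \land L(e,g))) \land (\exists b\, \forall e\, (\neg \neg L(b,b) \lor \neg L(e,b))))
Push ¬ through the quantifiers and connectives to reach negation normal form:
  (\exists g\, \exists e\, (L(e,e) \lor \neg L(e,g))) \lor (\forall b\, \exists e\, (\neg L(b,b) \land L(e,b)))
Give each quantifier a distinct variable: e↦a.
  (\exists g\, \exists e\, (L(e,e) \lor \neg L(e,g))) \lor (\forall b\, \exists a\, (\neg L(b,b) \land L(a,b)))
Extract every quantifier outward, since the variables are now distinct and don't occur free across branches:
  \exists g\, \exists e\, \forall b\, \exists a\, (L(e,e) \lor \neg L(e,g) \lor \neg L(b,b) \land L(a,b))

\exists g\, \exists e\, \forall b\, \exists a\, (L(e,e) \lor \neg L(e,g) \lor \neg L(b,b) \land L(a,b))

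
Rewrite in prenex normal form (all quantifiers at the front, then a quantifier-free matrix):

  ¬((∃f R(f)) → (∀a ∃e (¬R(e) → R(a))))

∃f ∃a ∀e (R(f) ∧ ¬R(e) ∧ ¬R(a))

Rewrite implications/biconditionals: A → B as ¬A ∨ B.
  ¬(¬(∃f R(f)) ∨ (∀a ∃e (¬¬R(e) ∨ R(a))))
Push ¬ through the quantifiers and connectives to reach negation normal form:
  (∃f R(f)) ∧ (∃a ∀e (¬R(e) ∧ ¬R(a)))
All bound variables are already distinct, so no renaming is needed.
Extract every quantifier outward, since the variables are now distinct and don't occur free across branches:
  ∃f ∃a ∀e (R(f) ∧ ¬R(e) ∧ ¬R(a))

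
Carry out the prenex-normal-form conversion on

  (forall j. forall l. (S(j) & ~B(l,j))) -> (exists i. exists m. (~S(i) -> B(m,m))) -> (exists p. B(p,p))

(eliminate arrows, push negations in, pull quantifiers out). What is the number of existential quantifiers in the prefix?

Eliminate → and ↔ using ¬ and ∨.
  ~(forall j. forall l. (S(j) & ~B(l,j))) | ~(exists i. exists m. (~~S(i) | B(m,m))) | (exists p. B(p,p))
Move each ¬ inward, flipping quantifiers it crosses:
  (exists j. exists l. (~S(j) | B(l,j))) | (forall i. forall m. (~S(i) & ~B(m,m))) | (exists p. B(p,p))
Finally move all quantifiers to the prefix:
  exists j. exists l. forall i. forall m. exists p. (~S(j) | B(l,j) | ~S(i) & ~B(m,m) | B(p,p))
The prefix is exists j exists l forall i forall m exists p: 2 universal, 3 existential.

3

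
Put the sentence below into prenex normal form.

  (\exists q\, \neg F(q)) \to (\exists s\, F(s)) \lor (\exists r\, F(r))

Eliminate → and ↔ using ¬ and ∨.
  \neg (\exists q\, \neg F(q)) \lor (\exists s\, F(s)) \lor (\exists r\, F(r))
Drive negations inward (¬∀x A ≡ ∃x ¬A, ¬∃x A ≡ ∀x ¬A, De Morgan for ∧/∨):
  (\forall q\, F(q)) \lor (\exists s\, F(s)) \lor (\exists r\, F(r))
Pull the quantifiers to the front (each side's bound variable is not free in the other side):
  \forall q\, \exists s\, \exists r\, (F(q) \lor F(s) \lor F(r))

\forall q\, \exists s\, \exists r\, (F(q) \lor F(s) \lor F(r))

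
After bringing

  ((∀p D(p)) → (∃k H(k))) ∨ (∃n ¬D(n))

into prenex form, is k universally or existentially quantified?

First replace A → B with ¬A ∨ B.
  ¬(∀p D(p)) ∨ (∃k H(k)) ∨ (∃n ¬D(n))
Push ¬ through the quantifiers and connectives to reach negation normal form:
  (∃p ¬D(p)) ∨ (∃k H(k)) ∨ (∃n ¬D(n))
All bound variables are already distinct, so no renaming is needed.
Pull the quantifiers to the front (each side's bound variable is not free in the other side):
  ∃p ∃k ∃n (¬D(p) ∨ H(k) ∨ ¬D(n))
The quantifier ∃k sits under an even number of negations (counting the antecedent side of each →), so it remains existential.

existential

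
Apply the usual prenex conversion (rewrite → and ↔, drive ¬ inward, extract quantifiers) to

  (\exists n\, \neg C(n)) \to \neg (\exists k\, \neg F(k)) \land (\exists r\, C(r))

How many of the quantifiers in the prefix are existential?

Eliminate → and ↔ using ¬ and ∨.
  \neg (\exists n\, \neg C(n)) \lor \neg (\exists k\, \neg F(k)) \land (\exists r\, C(r))
Drive negations inward (¬∀x A ≡ ∃x ¬A, ¬∃x A ≡ ∀x ¬A, De Morgan for ∧/∨):
  (\forall n\, C(n)) \lor (\forall k\, F(k)) \land (\exists r\, C(r))
All bound variables are already distinct, so no renaming is needed.
Pull the quantifiers to the front (each side's bound variable is not free in the other side):
  \forall n\, \forall k\, \exists r\, (C(n) \lor F(k) \land C(r))
The prefix is \forall n \forall k \exists r: 2 universal, 1 existential.

1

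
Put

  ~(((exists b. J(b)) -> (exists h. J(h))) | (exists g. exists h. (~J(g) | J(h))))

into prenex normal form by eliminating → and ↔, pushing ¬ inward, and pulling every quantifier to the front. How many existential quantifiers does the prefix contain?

1

Rewrite implications/biconditionals: A → B as ¬A ∨ B.
  ~(~(exists b. J(b)) | (exists h. J(h)) | (exists g. exists h. (~J(g) | J(h))))
Drive negations inward (¬∀x A ≡ ∃x ¬A, ¬∃x A ≡ ∀x ¬A, De Morgan for ∧/∨):
  (exists b. J(b)) & (forall h. ~J(h)) & (forall g. forall h. (J(g) & ~J(h)))
Give each quantifier a distinct variable: h↦x.
  (exists b. J(b)) & (forall h. ~J(h)) & (forall g. forall x. (J(g) & ~J(x)))
Pull the quantifiers to the front (each side's bound variable is not free in the other side):
  exists b. forall h. forall g. forall x. (J(b) & ~J(h) & J(g) & ~J(x))
The prefix is exists b forall h forall g forall x: 3 universal, 1 existential.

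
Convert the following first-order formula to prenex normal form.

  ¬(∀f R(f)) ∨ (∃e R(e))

Move each ¬ inward, flipping quantifiers it crosses:
  (∃f ¬R(f)) ∨ (∃e R(e))
Pull the quantifiers to the front (each side's bound variable is not free in the other side):
  ∃f ∃e (¬R(f) ∨ R(e))

∃f ∃e (¬R(f) ∨ R(e))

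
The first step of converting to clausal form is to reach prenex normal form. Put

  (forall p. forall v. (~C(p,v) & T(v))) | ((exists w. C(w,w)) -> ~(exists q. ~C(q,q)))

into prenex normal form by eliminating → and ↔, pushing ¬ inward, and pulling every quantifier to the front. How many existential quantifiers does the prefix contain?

Rewrite implications/biconditionals: A → B as ¬A ∨ B.
  (forall p. forall v. (~C(p,v) & T(v))) | ~(exists w. C(w,w)) | ~(exists q. ~C(q,q))
Push ¬ through the quantifiers and connectives to reach negation normal form:
  (forall p. forall v. (~C(p,v) & T(v))) | (forall w. ~C(w,w)) | (forall q. C(q,q))
Extract every quantifier outward, since the variables are now distinct and don't occur free across branches:
  forall p. forall v. forall w. forall q. (~C(p,v) & T(v) | ~C(w,w) | C(q,q))
The prefix is forall p forall v forall w forall q: 4 universal, 0 existential.

0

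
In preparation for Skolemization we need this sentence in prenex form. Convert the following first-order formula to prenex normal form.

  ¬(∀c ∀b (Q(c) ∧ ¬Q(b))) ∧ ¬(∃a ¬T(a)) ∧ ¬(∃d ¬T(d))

Drive negations inward (¬∀x A ≡ ∃x ¬A, ¬∃x A ≡ ∀x ¬A, De Morgan for ∧/∨):
  (∃c ∃b (¬Q(c) ∨ Q(b))) ∧ (∀a T(a)) ∧ (∀d T(d))
All bound variables are already distinct, so no renaming is needed.
Finally move all quantifiers to the prefix:
  ∃c ∃b ∀a ∀d ((¬Q(c) ∨ Q(b)) ∧ T(a) ∧ T(d))

∃c ∃b ∀a ∀d ((¬Q(c) ∨ Q(b)) ∧ T(a) ∧ T(d))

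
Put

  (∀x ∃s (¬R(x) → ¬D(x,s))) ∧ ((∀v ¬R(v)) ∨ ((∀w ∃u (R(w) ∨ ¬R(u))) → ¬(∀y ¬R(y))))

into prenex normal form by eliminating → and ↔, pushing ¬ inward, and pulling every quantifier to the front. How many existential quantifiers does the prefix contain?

Eliminate → and ↔ using ¬ and ∨.
  (∀x ∃s (¬¬R(x) ∨ ¬D(x,s))) ∧ ((∀v ¬R(v)) ∨ ¬(∀w ∃u (R(w) ∨ ¬R(u))) ∨ ¬(∀y ¬R(y)))
Move each ¬ inward, flipping quantifiers it crosses:
  (∀x ∃s (R(x) ∨ ¬D(x,s))) ∧ ((∀v ¬R(v)) ∨ (∃w ∀u (¬R(w) ∧ R(u))) ∨ (∃y R(y)))
Finally move all quantifiers to the prefix:
  ∀x ∃s ∀v ∃w ∀u ∃y ((R(x) ∨ ¬D(x,s)) ∧ (¬R(v) ∨ ¬R(w) ∧ R(u) ∨ R(y)))
The prefix is ∀x ∃s ∀v ∃w ∀u ∃y: 3 universal, 3 existential.

3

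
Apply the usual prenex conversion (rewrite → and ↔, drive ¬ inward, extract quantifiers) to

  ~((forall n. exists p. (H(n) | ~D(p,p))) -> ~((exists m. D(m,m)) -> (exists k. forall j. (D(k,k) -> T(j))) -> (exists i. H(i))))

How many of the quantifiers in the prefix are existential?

Rewrite implications/biconditionals: A → B as ¬A ∨ B.
  ~(~(forall n. exists p. (H(n) | ~D(p,p))) | ~(~(exists m. D(m,m)) | ~(exists k. forall j. (~D(k,k) | T(j))) | (exists i. H(i))))
Drive negations inward (¬∀x A ≡ ∃x ¬A, ¬∃x A ≡ ∀x ¬A, De Morgan for ∧/∨):
  (forall n. exists p. (H(n) | ~D(p,p))) & ((forall m. ~D(m,m)) | (forall k. exists j. (D(k,k) & ~T(j))) | (exists i. H(i)))
All bound variables are already distinct, so no renaming is needed.
Pull the quantifiers to the front (each side's bound variable is not free in the other side):
  forall n. exists p. forall m. forall k. exists j. exists i. ((H(n) | ~D(p,p)) & (~D(m,m) | D(k,k) & ~T(j) | H(i)))
The prefix is forall n exists p forall m forall k exists j exists i: 3 universal, 3 existential.

3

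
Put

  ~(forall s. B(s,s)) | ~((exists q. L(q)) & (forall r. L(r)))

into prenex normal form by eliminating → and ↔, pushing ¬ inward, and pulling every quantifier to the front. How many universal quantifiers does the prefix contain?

Push ¬ through the quantifiers and connectives to reach negation normal form:
  (exists s. ~B(s,s)) | (forall q. ~L(q)) | (exists r. ~L(r))
All bound variables are already distinct, so no renaming is needed.
Finally move all quantifiers to the prefix:
  exists s. forall q. exists r. (~B(s,s) | ~L(q) | ~L(r))
The prefix is exists s forall q exists r: 1 universal, 2 existential.

1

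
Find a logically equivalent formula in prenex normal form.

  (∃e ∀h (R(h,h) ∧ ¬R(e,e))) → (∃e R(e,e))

Rewrite implications/biconditionals: A → B as ¬A ∨ B.
  ¬(∃e ∀h (R(h,h) ∧ ¬R(e,e))) ∨ (∃e R(e,e))
Drive negations inward (¬∀x A ≡ ∃x ¬A, ¬∃x A ≡ ∀x ¬A, De Morgan for ∧/∨):
  (∀e ∃h (¬R(h,h) ∨ R(e,e))) ∨ (∃e R(e,e))
Standardize variables apart so no two quantifiers bind the same name: e↦u1.
  (∀e ∃h (¬R(h,h) ∨ R(e,e))) ∨ (∃u1 R(u1,u1))
Pull the quantifiers to the front (each side's bound variable is not free in the other side):
  ∀e ∃h ∃u1 (¬R(h,h) ∨ R(e,e) ∨ R(u1,u1))

∀e ∃h ∃u1 (¬R(h,h) ∨ R(e,e) ∨ R(u1,u1))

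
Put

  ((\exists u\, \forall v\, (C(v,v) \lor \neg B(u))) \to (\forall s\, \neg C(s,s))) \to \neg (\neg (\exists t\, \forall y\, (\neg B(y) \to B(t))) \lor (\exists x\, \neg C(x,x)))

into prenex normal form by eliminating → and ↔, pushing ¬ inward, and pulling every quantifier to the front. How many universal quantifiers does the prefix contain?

Rewrite implications/biconditionals: A → B as ¬A ∨ B.
  \neg (\neg (\exists u\, \forall v\, (C(v,v) \lor \neg B(u))) \lor (\forall s\, \neg C(s,s))) \lor \neg (\neg (\exists t\, \forall y\, (\neg \neg B(y) \lor B(t))) \lor (\exists x\, \neg C(x,x)))
Drive negations inward (¬∀x A ≡ ∃x ¬A, ¬∃x A ≡ ∀x ¬A, De Morgan for ∧/∨):
  (\exists u\, \forall v\, (C(v,v) \lor \neg B(u))) \land (\exists s\, C(s,s)) \lor (\exists t\, \forall y\, (B(y) \lor B(t))) \land (\forall x\, C(x,x))
All bound variables are already distinct, so no renaming is needed.
Extract every quantifier outward, since the variables are now distinct and don't occur free across branches:
  \exists u\, \forall v\, \exists s\, \exists t\, \forall y\, \forall x\, ((C(v,v) \lor \neg B(u)) \land C(s,s) \lor (B(y) \lor B(t)) \land C(x,x))
The prefix is \exists u \forall v \exists s \exists t \forall y \forall x: 3 universal, 3 existential.

3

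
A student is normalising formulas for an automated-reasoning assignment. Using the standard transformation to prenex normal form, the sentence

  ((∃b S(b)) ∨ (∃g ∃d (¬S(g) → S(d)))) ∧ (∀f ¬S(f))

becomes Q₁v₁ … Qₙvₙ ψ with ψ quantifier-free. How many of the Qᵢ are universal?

1

Rewrite implications/biconditionals: A → B as ¬A ∨ B.
  ((∃b S(b)) ∨ (∃g ∃d (¬¬S(g) ∨ S(d)))) ∧ (∀f ¬S(f))
Push ¬ through the quantifiers and connectives to reach negation normal form:
  ((∃b S(b)) ∨ (∃g ∃d (S(g) ∨ S(d)))) ∧ (∀f ¬S(f))
Pull the quantifiers to the front (each side's bound variable is not free in the other side):
  ∃b ∃g ∃d ∀f ((S(b) ∨ S(g) ∨ S(d)) ∧ ¬S(f))
The prefix is ∃b ∃g ∃d ∀f: 1 universal, 3 existential.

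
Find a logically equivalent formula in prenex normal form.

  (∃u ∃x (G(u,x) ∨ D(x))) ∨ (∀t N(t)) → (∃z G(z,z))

Rewrite implications/biconditionals: A → B as ¬A ∨ B.
  ¬((∃u ∃x (G(u,x) ∨ D(x))) ∨ (∀t N(t))) ∨ (∃z G(z,z))
Drive negations inward (¬∀x A ≡ ∃x ¬A, ¬∃x A ≡ ∀x ¬A, De Morgan for ∧/∨):
  (∀u ∀x (¬G(u,x) ∧ ¬D(x))) ∧ (∃t ¬N(t)) ∨ (∃z G(z,z))
All bound variables are already distinct, so no renaming is needed.
Pull the quantifiers to the front (each side's bound variable is not free in the other side):
  ∀u ∀x ∃t ∃z (¬G(u,x) ∧ ¬D(x) ∧ ¬N(t) ∨ G(z,z))

∀u ∀x ∃t ∃z (¬G(u,x) ∧ ¬D(x) ∧ ¬N(t) ∨ G(z,z))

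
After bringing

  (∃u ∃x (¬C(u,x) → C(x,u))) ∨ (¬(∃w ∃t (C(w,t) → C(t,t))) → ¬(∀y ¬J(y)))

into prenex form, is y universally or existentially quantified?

existential

Eliminate → and ↔ using ¬ and ∨.
  (∃u ∃x (¬¬C(u,x) ∨ C(x,u))) ∨ ¬¬(∃w ∃t (¬C(w,t) ∨ C(t,t))) ∨ ¬(∀y ¬J(y))
Move each ¬ inward, flipping quantifiers it crosses:
  (∃u ∃x (C(u,x) ∨ C(x,u))) ∨ (∃w ∃t (¬C(w,t) ∨ C(t,t))) ∨ (∃y J(y))
All bound variables are already distinct, so no renaming is needed.
Pull the quantifiers to the front (each side's bound variable is not free in the other side):
  ∃u ∃x ∃w ∃t ∃y (C(u,x) ∨ C(x,u) ∨ ¬C(w,t) ∨ C(t,t) ∨ J(y))
The quantifier ∀y sits under an odd number of negations (counting the antecedent side of each →), so it flips to ∃y.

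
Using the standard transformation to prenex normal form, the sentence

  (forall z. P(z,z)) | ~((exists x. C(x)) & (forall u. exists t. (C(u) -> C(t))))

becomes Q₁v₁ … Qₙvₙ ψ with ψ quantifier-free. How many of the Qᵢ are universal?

3

First replace A → B with ¬A ∨ B.
  (forall z. P(z,z)) | ~((exists x. C(x)) & (forall u. exists t. (~C(u) | C(t))))
Drive negations inward (¬∀x A ≡ ∃x ¬A, ¬∃x A ≡ ∀x ¬A, De Morgan for ∧/∨):
  (forall z. P(z,z)) | (forall x. ~C(x)) | (exists u. forall t. (C(u) & ~C(t)))
All bound variables are already distinct, so no renaming is needed.
Finally move all quantifiers to the prefix:
  forall z. forall x. exists u. forall t. (P(z,z) | ~C(x) | C(u) & ~C(t))
The prefix is forall z forall x exists u forall t: 3 universal, 1 existential.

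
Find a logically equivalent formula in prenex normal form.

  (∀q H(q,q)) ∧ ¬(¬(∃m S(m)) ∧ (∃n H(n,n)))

∀q ∃m ∀n (H(q,q) ∧ (S(m) ∨ ¬H(n,n)))

Move each ¬ inward, flipping quantifiers it crosses:
  (∀q H(q,q)) ∧ ((∃m S(m)) ∨ (∀n ¬H(n,n)))
All bound variables are already distinct, so no renaming is needed.
Extract every quantifier outward, since the variables are now distinct and don't occur free across branches:
  ∀q ∃m ∀n (H(q,q) ∧ (S(m) ∨ ¬H(n,n)))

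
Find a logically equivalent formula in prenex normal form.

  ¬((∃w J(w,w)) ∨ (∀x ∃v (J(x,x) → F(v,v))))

First replace A → B with ¬A ∨ B.
  ¬((∃w J(w,w)) ∨ (∀x ∃v (¬J(x,x) ∨ F(v,v))))
Push ¬ through the quantifiers and connectives to reach negation normal form:
  (∀w ¬J(w,w)) ∧ (∃x ∀v (J(x,x) ∧ ¬F(v,v)))
All bound variables are already distinct, so no renaming is needed.
Pull the quantifiers to the front (each side's bound variable is not free in the other side):
  ∀w ∃x ∀v (¬J(w,w) ∧ J(x,x) ∧ ¬F(v,v))

∀w ∃x ∀v (¬J(w,w) ∧ J(x,x) ∧ ¬F(v,v))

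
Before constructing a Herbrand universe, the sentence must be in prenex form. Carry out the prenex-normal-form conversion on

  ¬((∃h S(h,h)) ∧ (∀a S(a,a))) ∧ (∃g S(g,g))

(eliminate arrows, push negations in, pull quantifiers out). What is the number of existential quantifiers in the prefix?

Move each ¬ inward, flipping quantifiers it crosses:
  ((∀h ¬S(h,h)) ∨ (∃a ¬S(a,a))) ∧ (∃g S(g,g))
Extract every quantifier outward, since the variables are now distinct and don't occur free across branches:
  ∀h ∃a ∃g ((¬S(h,h) ∨ ¬S(a,a)) ∧ S(g,g))
The prefix is ∀h ∃a ∃g: 1 universal, 2 existential.

2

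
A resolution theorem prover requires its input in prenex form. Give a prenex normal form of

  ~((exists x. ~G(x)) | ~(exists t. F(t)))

Push ¬ through the quantifiers and connectives to reach negation normal form:
  (forall x. G(x)) & (exists t. F(t))
All bound variables are already distinct, so no renaming is needed.
Pull the quantifiers to the front (each side's bound variable is not free in the other side):
  forall x. exists t. (G(x) & F(t))

forall x. exists t. (G(x) & F(t))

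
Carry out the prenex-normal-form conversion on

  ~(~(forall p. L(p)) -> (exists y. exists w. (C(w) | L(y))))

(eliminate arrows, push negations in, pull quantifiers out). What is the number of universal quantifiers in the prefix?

2

Eliminate → and ↔ using ¬ and ∨.
  ~(~~(forall p. L(p)) | (exists y. exists w. (C(w) | L(y))))
Drive negations inward (¬∀x A ≡ ∃x ¬A, ¬∃x A ≡ ∀x ¬A, De Morgan for ∧/∨):
  (exists p. ~L(p)) & (forall y. forall w. (~C(w) & ~L(y)))
Pull the quantifiers to the front (each side's bound variable is not free in the other side):
  exists p. forall y. forall w. (~L(p) & ~C(w) & ~L(y))
The prefix is exists p forall y forall w: 2 universal, 1 existential.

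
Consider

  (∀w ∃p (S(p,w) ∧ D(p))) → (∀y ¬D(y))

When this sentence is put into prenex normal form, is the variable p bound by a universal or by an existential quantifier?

universal

Rewrite implications/biconditionals: A → B as ¬A ∨ B.
  ¬(∀w ∃p (S(p,w) ∧ D(p))) ∨ (∀y ¬D(y))
Push ¬ through the quantifiers and connectives to reach negation normal form:
  (∃w ∀p (¬S(p,w) ∨ ¬D(p))) ∨ (∀y ¬D(y))
All bound variables are already distinct, so no renaming is needed.
Pull the quantifiers to the front (each side's bound variable is not free in the other side):
  ∃w ∀p ∀y (¬S(p,w) ∨ ¬D(p) ∨ ¬D(y))
The quantifier ∃p sits under an odd number of negations (counting the antecedent side of each →), so it flips to ∀p.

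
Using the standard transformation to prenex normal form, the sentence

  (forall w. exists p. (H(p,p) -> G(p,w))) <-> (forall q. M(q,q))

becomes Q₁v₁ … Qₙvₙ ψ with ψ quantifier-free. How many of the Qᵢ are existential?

Rewrite implications/biconditionals: A → B as ¬A ∨ B; A ↔ B as (¬A ∨ B) ∧ (¬B ∨ A).
  (~(forall w. exists p. (~H(p,p) | G(p,w))) | (forall q. M(q,q))) & (~(forall q. M(q,q)) | (forall w. exists p. (~H(p,p) | G(p,w))))
Push ¬ through the quantifiers and connectives to reach negation normal form:
  ((exists w. forall p. (H(p,p) & ~G(p,w))) | (forall q. M(q,q))) & ((exists q. ~M(q,q)) | (forall w. exists p. (~H(p,p) | G(p,w))))
Rename bound variables to avoid capture: q↦a, w↦z1, p↦s.
  ((exists w. forall p. (H(p,p) & ~G(p,w))) | (forall q. M(q,q))) & ((exists a. ~M(a,a)) | (forall z1. exists s. (~H(s,s) | G(s,z1))))
Extract every quantifier outward, since the variables are now distinct and don't occur free across branches:
  exists w. forall p. forall q. exists a. forall z1. exists s. ((H(p,p) & ~G(p,w) | M(q,q)) & (~M(a,a) | ~H(s,s) | G(s,z1)))
The prefix is exists w forall p forall q exists a forall z1 exists s: 3 universal, 3 existential.

3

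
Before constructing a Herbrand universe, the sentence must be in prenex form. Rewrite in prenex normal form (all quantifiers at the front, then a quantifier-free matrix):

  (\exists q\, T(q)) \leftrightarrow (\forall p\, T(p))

\forall q\, \forall p\, \exists v\, \exists r\, ((\neg T(q) \lor T(p)) \land (\neg T(v) \lor T(r)))

First replace A → B with ¬A ∨ B; A ↔ B as (¬A ∨ B) ∧ (¬B ∨ A).
  (\neg (\exists q\, T(q)) \lor (\forall p\, T(p))) \land (\neg (\forall p\, T(p)) \lor (\exists q\, T(q)))
Move each ¬ inward, flipping quantifiers it crosses:
  ((\forall q\, \neg T(q)) \lor (\forall p\, T(p))) \land ((\exists p\, \neg T(p)) \lor (\exists q\, T(q)))
Give each quantifier a distinct variable: p↦v, q↦r.
  ((\forall q\, \neg T(q)) \lor (\forall p\, T(p))) \land ((\exists v\, \neg T(v)) \lor (\exists r\, T(r)))
Pull the quantifiers to the front (each side's bound variable is not free in the other side):
  \forall q\, \forall p\, \exists v\, \exists r\, ((\neg T(q) \lor T(p)) \land (\neg T(v) \lor T(r)))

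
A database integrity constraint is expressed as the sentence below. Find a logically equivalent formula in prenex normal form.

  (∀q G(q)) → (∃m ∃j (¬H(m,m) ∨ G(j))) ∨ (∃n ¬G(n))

First replace A → B with ¬A ∨ B.
  ¬(∀q G(q)) ∨ (∃m ∃j (¬H(m,m) ∨ G(j))) ∨ (∃n ¬G(n))
Move each ¬ inward, flipping quantifiers it crosses:
  (∃q ¬G(q)) ∨ (∃m ∃j (¬H(m,m) ∨ G(j))) ∨ (∃n ¬G(n))
All bound variables are already distinct, so no renaming is needed.
Extract every quantifier outward, since the variables are now distinct and don't occur free across branches:
  ∃q ∃m ∃j ∃n (¬G(q) ∨ ¬H(m,m) ∨ G(j) ∨ ¬G(n))

∃q ∃m ∃j ∃n (¬G(q) ∨ ¬H(m,m) ∨ G(j) ∨ ¬G(n))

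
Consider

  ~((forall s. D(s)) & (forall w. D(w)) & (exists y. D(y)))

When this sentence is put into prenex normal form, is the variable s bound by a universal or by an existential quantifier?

Push ¬ through the quantifiers and connectives to reach negation normal form:
  (exists s. ~D(s)) | (exists w. ~D(w)) | (forall y. ~D(y))
All bound variables are already distinct, so no renaming is needed.
Finally move all quantifiers to the prefix:
  exists s. exists w. forall y. (~D(s) | ~D(w) | ~D(y))
The quantifier forall s sits under an odd number of negations, so it flips to exists s.

existential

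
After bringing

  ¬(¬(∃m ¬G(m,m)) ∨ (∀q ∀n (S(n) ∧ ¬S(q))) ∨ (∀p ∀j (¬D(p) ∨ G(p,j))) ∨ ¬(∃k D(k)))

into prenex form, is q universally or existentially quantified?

existential

Move each ¬ inward, flipping quantifiers it crosses:
  (∃m ¬G(m,m)) ∧ (∃q ∃n (¬S(n) ∨ S(q))) ∧ (∃p ∃j (D(p) ∧ ¬G(p,j))) ∧ (∃k D(k))
Pull the quantifiers to the front (each side's bound variable is not free in the other side):
  ∃m ∃q ∃n ∃p ∃j ∃k (¬G(m,m) ∧ (¬S(n) ∨ S(q)) ∧ D(p) ∧ ¬G(p,j) ∧ D(k))
The quantifier ∀q sits under an odd number of negations, so it flips to ∃q.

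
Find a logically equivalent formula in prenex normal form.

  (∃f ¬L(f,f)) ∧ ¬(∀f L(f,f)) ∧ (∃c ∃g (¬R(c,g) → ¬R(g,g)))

∃f ∃z1 ∃c ∃g (¬L(f,f) ∧ ¬L(z1,z1) ∧ (R(c,g) ∨ ¬R(g,g)))

Eliminate → and ↔ using ¬ and ∨.
  (∃f ¬L(f,f)) ∧ ¬(∀f L(f,f)) ∧ (∃c ∃g (¬¬R(c,g) ∨ ¬R(g,g)))
Drive negations inward (¬∀x A ≡ ∃x ¬A, ¬∃x A ≡ ∀x ¬A, De Morgan for ∧/∨):
  (∃f ¬L(f,f)) ∧ (∃f ¬L(f,f)) ∧ (∃c ∃g (R(c,g) ∨ ¬R(g,g)))
Rename bound variables to avoid capture: f↦z1.
  (∃f ¬L(f,f)) ∧ (∃z1 ¬L(z1,z1)) ∧ (∃c ∃g (R(c,g) ∨ ¬R(g,g)))
Finally move all quantifiers to the prefix:
  ∃f ∃z1 ∃c ∃g (¬L(f,f) ∧ ¬L(z1,z1) ∧ (R(c,g) ∨ ¬R(g,g)))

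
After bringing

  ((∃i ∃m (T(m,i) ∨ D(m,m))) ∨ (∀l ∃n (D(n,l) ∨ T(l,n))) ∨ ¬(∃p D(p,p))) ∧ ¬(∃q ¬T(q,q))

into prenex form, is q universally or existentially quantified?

universal

Push ¬ through the quantifiers and connectives to reach negation normal form:
  ((∃i ∃m (T(m,i) ∨ D(m,m))) ∨ (∀l ∃n (D(n,l) ∨ T(l,n))) ∨ (∀p ¬D(p,p))) ∧ (∀q T(q,q))
All bound variables are already distinct, so no renaming is needed.
Extract every quantifier outward, since the variables are now distinct and don't occur free across branches:
  ∃i ∃m ∀l ∃n ∀p ∀q ((T(m,i) ∨ D(m,m) ∨ D(n,l) ∨ T(l,n) ∨ ¬D(p,p)) ∧ T(q,q))
The quantifier ∃q sits under an odd number of negations, so it flips to ∀q.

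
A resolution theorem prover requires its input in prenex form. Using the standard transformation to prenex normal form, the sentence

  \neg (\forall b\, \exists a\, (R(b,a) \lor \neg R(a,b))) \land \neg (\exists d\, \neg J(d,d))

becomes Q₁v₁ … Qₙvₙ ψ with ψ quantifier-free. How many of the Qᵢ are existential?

1

Push ¬ through the quantifiers and connectives to reach negation normal form:
  (\exists b\, \forall a\, (\neg R(b,a) \land R(a,b))) \land (\forall d\, J(d,d))
Extract every quantifier outward, since the variables are now distinct and don't occur free across branches:
  \exists b\, \forall a\, \forall d\, (\neg R(b,a) \land R(a,b) \land J(d,d))
The prefix is \exists b \forall a \forall d: 2 universal, 1 existential.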